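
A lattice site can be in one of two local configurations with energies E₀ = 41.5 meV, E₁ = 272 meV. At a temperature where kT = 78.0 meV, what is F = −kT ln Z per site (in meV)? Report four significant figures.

Eᵢ/kT = 0.532051, 3.48718.
Z = Σ e^(−Eᵢ/kT) = e^(−0.532051) + e^(−3.48718) = 0.587399 + 0.0305870 = 0.617986.
F = −kT ln Z = −78.0 × ln(0.617986) = −78.0 × -0.481289 = 37.54 meV.

37.54 meV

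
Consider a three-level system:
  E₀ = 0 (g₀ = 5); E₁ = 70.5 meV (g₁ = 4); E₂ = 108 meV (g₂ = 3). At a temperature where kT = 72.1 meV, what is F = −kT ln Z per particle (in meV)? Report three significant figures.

-142 meV

Eᵢ/kT = 0, 0.97781, 1.4979.
Z = Σ gᵢe^(−Eᵢ/kT) = 5·e^(−0) + 4·e^(−0.97781) + 3·e^(−1.4979) = 5.0000 + 1.5045 + 0.67080 = 7.1753.
F = −kT ln Z = −72.1 × ln(7.1753) = −72.1 × 1.9706 = -142 meV.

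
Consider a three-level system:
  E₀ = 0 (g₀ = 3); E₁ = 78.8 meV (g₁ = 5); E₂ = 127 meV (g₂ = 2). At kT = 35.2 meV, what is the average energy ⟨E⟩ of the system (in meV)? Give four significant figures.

13.63 meV

Eᵢ/kT = 0, 2.23864, 3.60795.
Z = Σ gᵢe^(−Eᵢ/kT) = 3·e^(−0) + 5·e^(−2.23864) + 2·e^(−3.60795) = 3.00000 + 0.533017 + 0.0542147 = 3.58723.
⟨E⟩ = Σ Eᵢ gᵢe^(−Eᵢ/kT) / Z = (0·3.00000 + 78.8·0.533017 + 127·0.0542147) / 3.58723 = 13.63 meV.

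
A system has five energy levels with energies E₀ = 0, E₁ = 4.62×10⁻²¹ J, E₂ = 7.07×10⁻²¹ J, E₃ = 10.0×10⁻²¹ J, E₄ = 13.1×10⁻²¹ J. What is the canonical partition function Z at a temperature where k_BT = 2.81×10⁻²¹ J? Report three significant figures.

Z = 1.31

Eᵢ/kT = 0, 1.6441, 2.5160, 3.5587, 4.6619.
Z = Σ e^(−Eᵢ/kT) = e^(−0) + e^(−1.6441) + e^(−2.5160) + e^(−3.5587) + e^(−4.6619) = 1.0000 + 0.19319 + 0.080782 + 0.028476 + 0.0094485 = 1.3119.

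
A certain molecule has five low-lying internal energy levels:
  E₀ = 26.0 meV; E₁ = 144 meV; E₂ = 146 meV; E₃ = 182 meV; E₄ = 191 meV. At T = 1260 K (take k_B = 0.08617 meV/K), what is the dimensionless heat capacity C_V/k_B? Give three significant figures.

0.408

k_BT = 0.08617 × 1260 K = 108.57 meV.
Eᵢ/kT = 0.23948, 1.3263, 1.3448, 1.6763, 1.7592.
Z = Σ e^(−Eᵢ/kT) = e^(−0.23948) + e^(−1.3263) + e^(−1.3448) + e^(−1.6763) + e^(−1.7592) = 0.78704 + 0.26546 + 0.26059 + 0.18706 + 0.17218 = 1.6723.
⟨E⟩ = 97.869 meV, ⟨E²⟩ = 14393 meV².
C_V/k_B = (⟨E²⟩ − ⟨E⟩²)/(kT)² = (14393 − 9578.3)/11787 = 0.408.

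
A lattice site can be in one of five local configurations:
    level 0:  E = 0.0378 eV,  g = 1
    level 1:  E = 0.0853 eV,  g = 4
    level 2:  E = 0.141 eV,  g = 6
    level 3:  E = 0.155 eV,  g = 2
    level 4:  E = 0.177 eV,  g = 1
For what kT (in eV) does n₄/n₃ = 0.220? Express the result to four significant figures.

n₄/n₃ = (g₄/g₃) exp[−(E₄−E₃)/kT] = 0.220.
⇒ (E₄−E₃)/kT = ln((1/2)/0.220) = ln(2.27273) = 0.820982.
kT = 0.022 eV / 0.820982 = 0.02680 eV.

0.02680 eV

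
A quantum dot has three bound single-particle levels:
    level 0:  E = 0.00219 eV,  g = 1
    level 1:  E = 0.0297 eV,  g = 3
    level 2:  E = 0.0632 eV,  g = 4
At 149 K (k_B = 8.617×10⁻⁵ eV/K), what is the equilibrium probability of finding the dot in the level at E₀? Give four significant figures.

0.7212

k_BT = 8.617×10⁻⁵ × 149 K = 0.0128393 eV.
Eᵢ/kT = 0.170570, 2.31321, 4.92239.
Z = Σ gᵢe^(−Eᵢ/kT) = 1·e^(−0.170570) + 3·e^(−2.31321) + 4·e^(−4.92239) = 0.843184 + 0.296829 + 0.0291268 = 1.16914.
P₀ = g₀ e^(−E₀/kT) / Z = 0.843184/1.16914 = 0.7212.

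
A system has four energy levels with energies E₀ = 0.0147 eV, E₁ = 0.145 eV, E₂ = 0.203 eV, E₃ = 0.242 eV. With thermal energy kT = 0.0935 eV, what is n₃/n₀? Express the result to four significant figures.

0.08795

n₃/n₀ = exp[−(E₃−E₀)/kT] = exp(−(0.2273 eV)/(0.0935 eV)) = exp(-2.43102) = 0.08795.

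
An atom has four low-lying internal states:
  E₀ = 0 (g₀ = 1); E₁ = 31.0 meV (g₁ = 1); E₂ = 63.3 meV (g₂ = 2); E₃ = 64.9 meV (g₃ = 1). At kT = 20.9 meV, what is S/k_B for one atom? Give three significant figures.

Eᵢ/kT = 0, 1.4833, 3.0287, 3.1053.
Z = Σ gᵢe^(−Eᵢ/kT) = 1·e^(−0) + 1·e^(−1.4833) + 2·e^(−3.0287) + 1·e^(−3.1053) = 1.0000 + 0.22689 + 0.096757 + 0.044811 = 1.3685.
⟨E⟩ = Σ EᵢPᵢ = 11.740 meV.
S/k_B = ln Z + ⟨E⟩/kT = ln(1.3685) + 11.740/20.9 = 0.31372 + 0.56172 = 0.875.

0.875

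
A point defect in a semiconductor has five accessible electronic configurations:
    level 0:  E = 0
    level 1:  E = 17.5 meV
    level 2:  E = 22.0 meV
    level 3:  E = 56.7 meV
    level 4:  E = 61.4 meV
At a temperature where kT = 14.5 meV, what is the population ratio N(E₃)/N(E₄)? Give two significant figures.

n₃/n₄ = exp[−(E₃−E₄)/kT] = exp(−(-4.7 meV)/(14.5 meV)) = exp(0.3241) = 1.4.

1.4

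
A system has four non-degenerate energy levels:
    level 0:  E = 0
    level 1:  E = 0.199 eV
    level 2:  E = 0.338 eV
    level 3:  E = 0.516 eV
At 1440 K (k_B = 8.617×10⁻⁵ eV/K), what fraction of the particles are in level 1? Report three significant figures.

0.157

k_BT = 8.617×10⁻⁵ × 1440 K = 0.12408 eV.
Eᵢ/kT = 0, 1.6038, 2.7240, 4.1586.
Z = Σ e^(−Eᵢ/kT) = e^(−0) + e^(−1.6038) + e^(−2.7240) + e^(−4.1586) = 1.0000 + 0.20113 + 0.065612 + 0.015629 = 1.2824.
P₁ = e^(−E₁/kT) / Z = 0.20113/1.2824 = 0.157.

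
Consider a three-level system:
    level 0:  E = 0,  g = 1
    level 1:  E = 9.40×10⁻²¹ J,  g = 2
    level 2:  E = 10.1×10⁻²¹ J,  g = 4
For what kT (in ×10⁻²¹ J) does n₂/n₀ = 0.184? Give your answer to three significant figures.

3.28 ×10⁻²¹ J

n₂/n₀ = (g₂/g₀) exp[−(E₂−E₀)/kT] = 0.184.
⇒ (E₂−E₀)/kT = ln((4/1)/0.184) = ln(21.739) = 3.0791.
kT = 10.1 ×10⁻²¹ J / 3.0791 = 3.28 ×10⁻²¹ J.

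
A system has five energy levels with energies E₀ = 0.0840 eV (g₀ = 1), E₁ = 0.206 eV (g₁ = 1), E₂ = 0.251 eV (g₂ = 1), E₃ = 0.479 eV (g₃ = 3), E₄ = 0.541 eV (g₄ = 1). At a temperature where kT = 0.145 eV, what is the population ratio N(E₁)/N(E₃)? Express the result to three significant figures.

n₁/n₃ = (g₁/g₃) exp[−(E₁−E₃)/kT] = (1/3) × exp(−(-0.273 eV)/(0.145 eV)) = (1/3) × exp(1.8828) = 2.19.

2.19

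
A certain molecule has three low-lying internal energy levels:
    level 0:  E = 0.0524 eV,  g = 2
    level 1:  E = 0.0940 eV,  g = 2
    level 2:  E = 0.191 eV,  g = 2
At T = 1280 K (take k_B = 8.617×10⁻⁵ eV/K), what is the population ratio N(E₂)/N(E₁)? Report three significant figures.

0.415

k_BT = 8.617×10⁻⁵ × 1280 K = 0.11030 eV.
n₂/n₁ = (g₂/g₁) exp[−(E₂−E₁)/kT] = (2/2) × exp(−(0.0970 eV)/(0.11030 eV)) = (2/2) × exp(-0.87942) = 0.415.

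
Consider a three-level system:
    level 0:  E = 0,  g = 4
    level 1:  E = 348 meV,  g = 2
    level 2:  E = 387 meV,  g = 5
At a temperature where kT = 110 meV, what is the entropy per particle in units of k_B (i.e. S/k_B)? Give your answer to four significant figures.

Eᵢ/kT = 0, 3.16364, 3.51818.
Z = Σ gᵢe^(−Eᵢ/kT) = 4·e^(−0) + 2·e^(−3.16364) + 5·e^(−3.51818) = 4.00000 + 0.0845432 + 0.148267 = 4.23281.
⟨E⟩ = Σ EᵢPᵢ = 20.5066 meV.
S/k_B = ln Z + ⟨E⟩/kT = ln(4.23281) + 20.5066/110 = 1.44287 + 0.186424 = 1.629.

1.629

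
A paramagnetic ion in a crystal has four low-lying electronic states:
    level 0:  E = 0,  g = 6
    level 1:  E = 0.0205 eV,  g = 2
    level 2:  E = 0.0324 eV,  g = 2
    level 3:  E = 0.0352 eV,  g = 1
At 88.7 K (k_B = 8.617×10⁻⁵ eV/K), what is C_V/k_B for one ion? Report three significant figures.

0.270

k_BT = 8.617×10⁻⁵ × 88.7 K = 0.0076433 eV.
Eᵢ/kT = 0, 2.6821, 4.2390, 4.6053.
Z = Σ gᵢe^(−Eᵢ/kT) = 6·e^(−0) + 2·e^(−2.6821) + 2·e^(−4.2390) + 1·e^(−4.6053) = 6.0000 + 0.13684 + 0.028844 + 0.0099987 = 6.1757.
⟨E⟩ = 0.00066255 eV, ⟨E²⟩ = 0.000016221 eV².
C_V/k_B = (⟨E²⟩ − ⟨E⟩²)/(kT)² = (0.000016221 − 0.00000043897)/0.000058420 = 0.270.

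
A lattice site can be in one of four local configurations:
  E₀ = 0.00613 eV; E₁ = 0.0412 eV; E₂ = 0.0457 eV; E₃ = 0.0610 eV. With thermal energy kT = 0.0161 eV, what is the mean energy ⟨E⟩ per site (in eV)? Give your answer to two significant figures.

Eᵢ/kT = 0.3807, 2.559, 2.839, 3.789.
Z = Σ e^(−Eᵢ/kT) = e^(−0.3807) + e^(−2.559) + e^(−2.839) + e^(−3.789) = 0.6834 + 0.07738 + 0.05848 + 0.02262 = 0.8419.
⟨E⟩ = Σ Eᵢ e^(−Eᵢ/kT) / Z = (0.00613·0.6834 + 0.0412·0.07738 + 0.0457·0.05848 + 0.0610·0.02262) / 0.8419 = 0.014 eV.

0.014 eV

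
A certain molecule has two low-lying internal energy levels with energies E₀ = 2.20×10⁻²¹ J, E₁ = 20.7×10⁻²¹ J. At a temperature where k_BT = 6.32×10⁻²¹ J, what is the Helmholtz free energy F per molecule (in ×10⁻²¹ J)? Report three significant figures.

1.87 ×10⁻²¹ J

Eᵢ/kT = 0.34810, 3.2753.
Z = Σ e^(−Eᵢ/kT) = e^(−0.34810) + e^(−3.2753) = 0.70603 + 0.037806 = 0.74384.
F = −kT ln Z = −6.32 × ln(0.74384) = −6.32 × -0.29593 = 1.87 ×10⁻²¹ J.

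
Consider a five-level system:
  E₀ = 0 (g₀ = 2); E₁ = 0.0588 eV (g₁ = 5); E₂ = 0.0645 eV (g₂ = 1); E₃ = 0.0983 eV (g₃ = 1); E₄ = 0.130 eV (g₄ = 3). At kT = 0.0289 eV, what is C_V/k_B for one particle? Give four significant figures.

1.101

Eᵢ/kT = 0, 2.03460, 2.23183, 3.40138, 4.49827.
Z = Σ gᵢe^(−Eᵢ/kT) = 2·e^(−0) + 5·e^(−2.03460) + 1·e^(−2.23183) + 1·e^(−3.40138) + 3·e^(−4.49827) = 2.00000 + 0.653664 + 0.107332 + 0.0333272 + 0.0333847 = 2.82771.
⟨E⟩ = 0.0187340 eV, ⟨E²⟩ = 0.00127056 eV².
C_V/k_B = (⟨E²⟩ − ⟨E⟩²)/(kT)² = (0.00127056 − 0.000350963)/0.000835210 = 1.101.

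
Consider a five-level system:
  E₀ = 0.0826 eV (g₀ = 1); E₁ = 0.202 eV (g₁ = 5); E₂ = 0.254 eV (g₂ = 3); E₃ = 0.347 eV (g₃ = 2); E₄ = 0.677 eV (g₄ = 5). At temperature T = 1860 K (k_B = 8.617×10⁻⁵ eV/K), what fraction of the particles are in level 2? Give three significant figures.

k_BT = 8.617×10⁻⁵ × 1860 K = 0.16028 eV.
Eᵢ/kT = 0.51535, 1.2603, 1.5847, 2.1650, 4.2239.
Z = Σ gᵢe^(−Eᵢ/kT) = 1·e^(−0.51535) + 5·e^(−1.2603) + 3·e^(−1.5847) + 2·e^(−2.1650) + 5·e^(−4.2239) = 0.59729 + 1.4178 + 0.61503 + 0.22950 + 0.073207 = 2.9328.
P₂ = g₂ e^(−E₂/kT) / Z = 0.61503/2.9328 = 0.210.

0.210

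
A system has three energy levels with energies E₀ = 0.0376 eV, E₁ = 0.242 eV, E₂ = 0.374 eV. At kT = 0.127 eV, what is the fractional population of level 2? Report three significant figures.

0.0557

Eᵢ/kT = 0.29606, 1.9055, 2.9449.
Z = Σ e^(−Eᵢ/kT) = e^(−0.29606) + e^(−1.9055) + e^(−2.9449) = 0.74374 + 0.14875 + 0.052607 = 0.94510.
P₂ = e^(−E₂/kT) / Z = 0.052607/0.94510 = 0.0557.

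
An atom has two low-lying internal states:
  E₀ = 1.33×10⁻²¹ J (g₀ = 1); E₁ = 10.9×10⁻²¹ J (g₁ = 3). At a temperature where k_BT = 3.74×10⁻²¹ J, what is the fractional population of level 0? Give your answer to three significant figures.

0.812

Eᵢ/kT = 0.35561, 2.9144.
Z = Σ gᵢe^(−Eᵢ/kT) = 1·e^(−0.35561) + 3·e^(−2.9144) = 0.70075 + 0.16271 = 0.86346.
P₀ = g₀ e^(−E₀/kT) / Z = 0.70075/0.86346 = 0.812.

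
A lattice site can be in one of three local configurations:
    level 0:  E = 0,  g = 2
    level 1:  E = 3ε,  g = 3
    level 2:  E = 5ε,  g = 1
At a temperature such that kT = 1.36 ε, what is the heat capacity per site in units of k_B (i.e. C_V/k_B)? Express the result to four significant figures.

0.7060

Eᵢ/kT = 0, 2.20588, 3.67647.
Z = Σ gᵢe^(−Eᵢ/kT) = 2·e^(−0) + 3·e^(−2.20588) + 1·e^(−3.67647) = 2.00000 + 0.330461 + 0.0253122 = 2.35577.
⟨E⟩ = 0.474556 ε, ⟨E²⟩ = 1.53111 ε².
C_V/k_B = (⟨E²⟩ − ⟨E⟩²)/(kT)² = (1.53111 − 0.225203)/1.84960 = 0.7060.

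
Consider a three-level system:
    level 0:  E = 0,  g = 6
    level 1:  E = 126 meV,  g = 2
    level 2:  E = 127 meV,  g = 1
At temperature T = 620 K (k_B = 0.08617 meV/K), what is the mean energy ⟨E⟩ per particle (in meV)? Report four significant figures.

k_BT = 0.08617 × 620 K = 53.4254 meV.
Eᵢ/kT = 0, 2.35843, 2.37715.
Z = Σ gᵢe^(−Eᵢ/kT) = 6·e^(−0) + 2·e^(−2.35843) + 1·e^(−2.37715) = 6.00000 + 0.189137 + 0.0928147 = 6.28195.
⟨E⟩ = Σ Eᵢ gᵢe^(−Eᵢ/kT) / Z = (0·6.00000 + 126·0.189137 + 127·0.0928147) / 6.28195 = 5.670 meV.

5.670 meV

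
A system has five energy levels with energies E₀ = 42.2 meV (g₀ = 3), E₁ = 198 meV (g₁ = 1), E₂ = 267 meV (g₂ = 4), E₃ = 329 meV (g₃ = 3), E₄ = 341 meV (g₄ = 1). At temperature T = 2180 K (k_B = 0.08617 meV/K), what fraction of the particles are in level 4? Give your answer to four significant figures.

k_BT = 0.08617 × 2180 K = 187.851 meV.
Eᵢ/kT = 0.224646, 1.05403, 1.42134, 1.75139, 1.81527.
Z = Σ gᵢe^(−Eᵢ/kT) = 3·e^(−0.224646) + 1·e^(−1.05403) + 4·e^(−1.42134) + 3·e^(−1.75139) + 1·e^(−1.81527) = 2.39640 + 0.348530 + 0.965561 + 0.520598 + 0.162794 = 4.39388.
P₄ = g₄ e^(−E₄/kT) / Z = 0.162794/4.39388 = 0.03705.

0.03705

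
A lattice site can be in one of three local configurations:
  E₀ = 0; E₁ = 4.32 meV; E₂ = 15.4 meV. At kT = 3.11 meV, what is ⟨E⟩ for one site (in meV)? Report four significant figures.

0.9439 meV

Eᵢ/kT = 0, 1.38907, 4.95177.
Z = Σ e^(−Eᵢ/kT) = e^(−0) + e^(−1.38907) + e^(−4.95177) = 1.00000 + 0.249307 + 0.00707088 = 1.25638.
⟨E⟩ = Σ Eᵢ e^(−Eᵢ/kT) / Z = (0·1.00000 + 4.32·0.249307 + 15.4·0.00707088) / 1.25638 = 0.9439 meV.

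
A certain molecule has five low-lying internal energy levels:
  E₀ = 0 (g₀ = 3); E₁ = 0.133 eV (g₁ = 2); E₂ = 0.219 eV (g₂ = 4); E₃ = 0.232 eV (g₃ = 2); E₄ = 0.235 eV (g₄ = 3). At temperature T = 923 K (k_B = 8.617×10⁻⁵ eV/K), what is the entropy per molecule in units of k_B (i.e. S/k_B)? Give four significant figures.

k_BT = 8.617×10⁻⁵ × 923 K = 0.0795349 eV.
Eᵢ/kT = 0, 1.67222, 2.75351, 2.91696, 2.95468.
Z = Σ gᵢe^(−Eᵢ/kT) = 3·e^(−0) + 2·e^(−1.67222) + 4·e^(−2.75351) + 2·e^(−2.91696) + 3·e^(−2.95468) = 3.00000 + 0.375659 + 0.254815 + 0.108196 + 0.156286 = 3.89496.
⟨E⟩ = Σ EᵢPᵢ = 0.0430289 eV.
S/k_B = ln Z + ⟨E⟩/kT = ln(3.89496) + 0.0430289/0.0795349 = 1.35968 + 0.541007 = 1.901.

1.901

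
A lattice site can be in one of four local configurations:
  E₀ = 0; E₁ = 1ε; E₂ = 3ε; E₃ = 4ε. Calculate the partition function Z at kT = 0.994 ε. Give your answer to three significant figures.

Eᵢ/kT = 0, 1.0060, 3.0181, 4.0241.
Z = Σ e^(−Eᵢ/kT) = e^(−0) + e^(−1.0060) + e^(−3.0181) + e^(−4.0241) = 1.0000 + 0.36568 + 0.048894 + 0.017880 = 1.4325.

Z = 1.43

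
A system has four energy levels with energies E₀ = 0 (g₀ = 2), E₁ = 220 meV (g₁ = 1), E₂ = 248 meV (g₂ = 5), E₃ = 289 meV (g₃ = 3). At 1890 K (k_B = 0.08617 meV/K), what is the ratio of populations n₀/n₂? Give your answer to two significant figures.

k_BT = 0.08617 × 1890 K = 162.9 meV.
n₀/n₂ = (g₀/g₂) exp[−(E₀−E₂)/kT] = (2/5) × exp(−(-248 meV)/(162.9 meV)) = (2/5) × exp(1.522) = 1.8.

1.8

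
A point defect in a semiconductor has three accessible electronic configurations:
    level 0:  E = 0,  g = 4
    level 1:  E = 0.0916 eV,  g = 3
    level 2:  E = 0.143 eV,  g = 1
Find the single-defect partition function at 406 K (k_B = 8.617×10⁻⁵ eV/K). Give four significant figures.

Z = 4.236

k_BT = 8.617×10⁻⁵ × 406 K = 0.0349850 eV.
Eᵢ/kT = 0, 2.61826, 4.08747.
Z = Σ gᵢe^(−Eᵢ/kT) = 4·e^(−0) + 3·e^(−2.61826) + 1·e^(−4.08747) = 4.00000 + 0.218789 + 0.0167816 = 4.23557.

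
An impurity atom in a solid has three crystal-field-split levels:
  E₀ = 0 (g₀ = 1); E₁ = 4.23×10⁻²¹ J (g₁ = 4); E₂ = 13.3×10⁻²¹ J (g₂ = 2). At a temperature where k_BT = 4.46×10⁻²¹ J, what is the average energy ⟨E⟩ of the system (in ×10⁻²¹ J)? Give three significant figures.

Eᵢ/kT = 0, 0.94843, 2.9821.
Z = Σ gᵢe^(−Eᵢ/kT) = 1·e^(−0) + 4·e^(−0.94843) + 2·e^(−2.9821) = 1.0000 + 1.5494 + 0.10137 = 2.6508.
⟨E⟩ = Σ Eᵢ gᵢe^(−Eᵢ/kT) / Z = (0·1.0000 + 4.23·1.5494 + 13.3·0.10137) / 2.6508 = 2.98 ×10⁻²¹ J.

2.98 ×10⁻²¹ J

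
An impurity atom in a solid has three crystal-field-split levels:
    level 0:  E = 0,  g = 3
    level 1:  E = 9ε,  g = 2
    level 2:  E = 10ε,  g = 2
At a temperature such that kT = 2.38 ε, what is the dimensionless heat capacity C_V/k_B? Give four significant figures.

Eᵢ/kT = 0, 3.78151, 4.20168.
Z = Σ gᵢe^(−Eᵢ/kT) = 3·e^(−0) + 2·e^(−3.78151) + 2·e^(−4.20168) = 3.00000 + 0.0455765 + 0.0299408 = 3.07552.
⟨E⟩ = 0.230724 ε, ⟨E²⟩ = 2.17387 ε².
C_V/k_B = (⟨E²⟩ − ⟨E⟩²)/(kT)² = (2.17387 − 0.0532336)/5.66440 = 0.3744.

0.3744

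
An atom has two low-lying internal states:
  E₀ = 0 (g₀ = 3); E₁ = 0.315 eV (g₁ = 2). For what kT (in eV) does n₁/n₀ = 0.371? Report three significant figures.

0.537 eV

n₁/n₀ = (g₁/g₀) exp[−(E₁−E₀)/kT] = 0.371.
⇒ (E₁−E₀)/kT = ln((2/3)/0.371) = ln(1.7969) = 0.58606.
kT = 0.315 eV / 0.58606 = 0.537 eV.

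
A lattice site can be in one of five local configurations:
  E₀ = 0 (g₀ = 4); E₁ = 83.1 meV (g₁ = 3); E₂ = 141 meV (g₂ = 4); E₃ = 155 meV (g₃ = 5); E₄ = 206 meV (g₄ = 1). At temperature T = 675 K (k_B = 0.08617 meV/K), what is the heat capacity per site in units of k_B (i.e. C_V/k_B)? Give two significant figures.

0.89

k_BT = 0.08617 × 675 K = 58.16 meV.
Eᵢ/kT = 0, 1.429, 2.424, 2.665, 3.542.
Z = Σ gᵢe^(−Eᵢ/kT) = 4·e^(−0) + 3·e^(−1.429) + 4·e^(−2.424) + 5·e^(−2.665) + 1·e^(−3.542) = 4.000 + 0.7186 + 0.3543 + 0.3480 + 0.02896 = 5.450.
⟨E⟩ = 31.12 meV, ⟨E²⟩ = 3963 meV².
C_V/k_B = (⟨E²⟩ − ⟨E⟩²)/(kT)² = (3963 − 968.5)/3383 = 0.89.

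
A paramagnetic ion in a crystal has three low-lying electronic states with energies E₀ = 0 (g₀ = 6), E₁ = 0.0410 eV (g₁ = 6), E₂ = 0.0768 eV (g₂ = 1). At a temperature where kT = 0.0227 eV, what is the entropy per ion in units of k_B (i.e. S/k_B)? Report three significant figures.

2.22

Eᵢ/kT = 0, 1.8062, 3.3833.
Z = Σ gᵢe^(−Eᵢ/kT) = 6·e^(−0) + 6·e^(−1.8062) + 1·e^(−3.3833) = 6.0000 + 0.98566 + 0.033935 = 7.0196.
⟨E⟩ = Σ EᵢPᵢ = 0.0061283 eV.
S/k_B = ln Z + ⟨E⟩/kT = ln(7.0196) + 0.0061283/0.0227 = 1.9487 + 0.26997 = 2.22.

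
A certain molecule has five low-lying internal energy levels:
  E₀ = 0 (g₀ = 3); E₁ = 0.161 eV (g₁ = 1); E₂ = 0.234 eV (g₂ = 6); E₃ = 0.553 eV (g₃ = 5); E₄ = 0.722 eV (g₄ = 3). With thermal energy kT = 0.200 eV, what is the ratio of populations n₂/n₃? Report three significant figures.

n₂/n₃ = (g₂/g₃) exp[−(E₂−E₃)/kT] = (6/5) × exp(−(-0.319 eV)/(0.200 eV)) = (6/5) × exp(1.5950) = 5.91.

5.91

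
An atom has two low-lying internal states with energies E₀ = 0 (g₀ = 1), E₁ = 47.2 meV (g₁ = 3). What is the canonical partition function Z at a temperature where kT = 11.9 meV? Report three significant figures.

Z = 1.06

Eᵢ/kT = 0, 3.9664.
Z = Σ gᵢe^(−Eᵢ/kT) = 1·e^(−0) + 3·e^(−3.9664) = 1.0000 + 0.056824 = 1.0568.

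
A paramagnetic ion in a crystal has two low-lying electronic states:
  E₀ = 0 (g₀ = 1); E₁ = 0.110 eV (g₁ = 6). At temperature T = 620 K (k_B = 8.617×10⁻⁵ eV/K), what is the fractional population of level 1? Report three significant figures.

0.434

k_BT = 8.617×10⁻⁵ × 620 K = 0.053425 eV.
Eᵢ/kT = 0, 2.0590.
Z = Σ gᵢe^(−Eᵢ/kT) = 1·e^(−0) + 6·e^(−2.0590) = 1.0000 + 0.76549 = 1.7655.
P₁ = g₁ e^(−E₁/kT) / Z = 0.76549/1.7655 = 0.434.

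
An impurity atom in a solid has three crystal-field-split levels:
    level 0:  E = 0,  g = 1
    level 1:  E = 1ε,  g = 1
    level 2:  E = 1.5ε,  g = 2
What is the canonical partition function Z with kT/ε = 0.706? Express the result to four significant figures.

Eᵢ/kT = 0, 1.41643, 2.12465.
Z = Σ gᵢe^(−Eᵢ/kT) = 1·e^(−0) + 1·e^(−1.41643) + 2·e^(−2.12465) = 1.00000 + 0.242578 + 0.238950 = 1.48153.

Z = 1.482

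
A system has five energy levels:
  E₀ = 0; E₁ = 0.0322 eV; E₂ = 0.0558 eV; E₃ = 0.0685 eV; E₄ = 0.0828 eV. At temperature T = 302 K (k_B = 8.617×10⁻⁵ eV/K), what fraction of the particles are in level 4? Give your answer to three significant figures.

0.0273

k_BT = 8.617×10⁻⁵ × 302 K = 0.026023 eV.
Eᵢ/kT = 0, 1.2374, 2.1443, 2.6323, 3.1818.
Z = Σ e^(−Eᵢ/kT) = e^(−0) + e^(−1.2374) + e^(−2.1443) + e^(−2.6323) + e^(−3.1818) = 1.0000 + 0.29014 + 0.11715 + 0.071913 + 0.041511 = 1.5207.
P₄ = e^(−E₄/kT) / Z = 0.041511/1.5207 = 0.0273.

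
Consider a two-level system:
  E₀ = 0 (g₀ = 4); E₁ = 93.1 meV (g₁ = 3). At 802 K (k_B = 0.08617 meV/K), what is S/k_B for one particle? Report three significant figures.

k_BT = 0.08617 × 802 K = 69.108 meV.
Eᵢ/kT = 0, 1.3472.
Z = Σ gᵢe^(−Eᵢ/kT) = 4·e^(−0) + 3·e^(−1.3472) = 4.0000 + 0.77990 = 4.7799.
⟨E⟩ = Σ EᵢPᵢ = 15.190 meV.
S/k_B = ln Z + ⟨E⟩/kT = ln(4.7799) + 15.190/69.108 = 1.5644 + 0.21980 = 1.78.

1.78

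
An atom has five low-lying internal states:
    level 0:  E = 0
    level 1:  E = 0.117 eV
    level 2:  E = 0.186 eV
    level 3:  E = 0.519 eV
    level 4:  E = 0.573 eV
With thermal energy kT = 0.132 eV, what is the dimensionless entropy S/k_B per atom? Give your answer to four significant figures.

Eᵢ/kT = 0, 0.886364, 1.40909, 3.93182, 4.34091.
Z = Σ e^(−Eᵢ/kT) = e^(−0) + e^(−0.886364) + e^(−1.40909) + e^(−3.93182) + e^(−4.34091) = 1.00000 + 0.412152 + 0.244366 + 0.0196080 + 0.0130247 = 1.68915.
⟨E⟩ = Σ EᵢPᵢ = 0.0658992 eV.
S/k_B = ln Z + ⟨E⟩/kT = ln(1.68915) + 0.0658992/0.132 = 0.524225 + 0.499236 = 1.023.

1.023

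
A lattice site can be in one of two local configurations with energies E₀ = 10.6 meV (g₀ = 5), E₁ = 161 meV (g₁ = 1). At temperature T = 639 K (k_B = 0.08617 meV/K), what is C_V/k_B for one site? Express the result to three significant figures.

0.0947

k_BT = 0.08617 × 639 K = 55.063 meV.
Eᵢ/kT = 0.19251, 2.9239.
Z = Σ gᵢe^(−Eᵢ/kT) = 5·e^(−0.19251) + 1·e^(−2.9239) = 4.1244 + 0.053724 = 4.1781.
⟨E⟩ = 12.534 meV, ⟨E²⟩ = 444.22 meV².
C_V/k_B = (⟨E²⟩ − ⟨E⟩²)/(kT)² = (444.22 − 157.10)/3031.9 = 0.0947.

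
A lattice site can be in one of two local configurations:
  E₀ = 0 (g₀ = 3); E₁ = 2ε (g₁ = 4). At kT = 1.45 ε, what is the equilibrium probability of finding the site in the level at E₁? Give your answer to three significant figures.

0.251

Eᵢ/kT = 0, 1.3793.
Z = Σ gᵢe^(−Eᵢ/kT) = 3·e^(−0) + 4·e^(−1.3793) = 3.0000 + 1.0070 = 4.0070.
P₁ = g₁ e^(−E₁/kT) / Z = 1.0070/4.0070 = 0.251.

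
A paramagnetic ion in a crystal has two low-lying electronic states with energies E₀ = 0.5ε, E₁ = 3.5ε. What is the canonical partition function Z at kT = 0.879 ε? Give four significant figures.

Eᵢ/kT = 0.568828, 3.98180.
Z = Σ e^(−Eᵢ/kT) = e^(−0.568828) + e^(−3.98180) = 0.566189 + 0.0186520 = 0.584841.

Z = 0.5848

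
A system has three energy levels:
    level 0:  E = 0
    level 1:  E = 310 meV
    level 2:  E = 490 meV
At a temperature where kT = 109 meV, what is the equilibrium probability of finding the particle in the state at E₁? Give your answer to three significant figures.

0.0544

Eᵢ/kT = 0, 2.8440, 4.4954.
Z = Σ e^(−Eᵢ/kT) = e^(−0) + e^(−2.8440) + e^(−4.4954) = 1.0000 + 0.058192 + 0.011160 = 1.0694.
P₁ = e^(−E₁/kT) / Z = 0.058192/1.0694 = 0.0544.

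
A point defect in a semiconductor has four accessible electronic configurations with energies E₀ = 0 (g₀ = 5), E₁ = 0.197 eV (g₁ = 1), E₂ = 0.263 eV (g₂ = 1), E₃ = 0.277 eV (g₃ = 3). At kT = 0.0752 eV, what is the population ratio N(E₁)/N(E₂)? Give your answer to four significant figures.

n₁/n₂ = (g₁/g₂) exp[−(E₁−E₂)/kT] = (1/1) × exp(−(-0.066 eV)/(0.0752 eV)) = (1/1) × exp(0.877660) = 2.405.

2.405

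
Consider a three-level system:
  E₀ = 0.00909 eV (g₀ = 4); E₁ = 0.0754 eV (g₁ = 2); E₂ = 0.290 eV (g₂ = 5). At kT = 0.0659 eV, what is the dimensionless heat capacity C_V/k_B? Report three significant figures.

0.374

Eᵢ/kT = 0.13794, 1.1442, 4.4006.
Z = Σ gᵢe^(−Eᵢ/kT) = 4·e^(−0.13794) + 2·e^(−1.1442) + 5·e^(−4.4006) = 3.4846 + 0.63696 + 0.061350 = 4.1829.
⟨E⟩ = 0.023308 eV, ⟨E²⟩ = 0.0021680 eV².
C_V/k_B = (⟨E²⟩ − ⟨E⟩²)/(kT)² = (0.0021680 − 0.00054326)/0.0043428 = 0.374.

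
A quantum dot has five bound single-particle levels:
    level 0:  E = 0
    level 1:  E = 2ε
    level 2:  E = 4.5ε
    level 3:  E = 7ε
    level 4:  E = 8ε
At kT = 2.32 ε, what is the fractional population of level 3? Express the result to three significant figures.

Eᵢ/kT = 0, 0.86207, 1.9397, 3.0172, 3.4483.
Z = Σ e^(−Eᵢ/kT) = e^(−0) + e^(−0.86207) + e^(−1.9397) + e^(−3.0172) + e^(−3.4483) = 1.0000 + 0.42229 + 0.14375 + 0.048938 + 0.031800 = 1.6468.
P₃ = e^(−E₃/kT) / Z = 0.048938/1.6468 = 0.0297.

0.0297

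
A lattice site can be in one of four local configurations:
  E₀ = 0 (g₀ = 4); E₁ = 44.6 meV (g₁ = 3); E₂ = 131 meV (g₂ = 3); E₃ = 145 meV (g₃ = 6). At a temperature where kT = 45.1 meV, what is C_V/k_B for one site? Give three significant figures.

0.718

Eᵢ/kT = 0, 0.98891, 2.9047, 3.2151.
Z = Σ gᵢe^(−Eᵢ/kT) = 4·e^(−0) + 3·e^(−0.98891) + 3·e^(−2.9047) + 6·e^(−3.2151) = 4.0000 + 1.1159 + 0.16430 + 0.24091 = 5.5211.
⟨E⟩ = 19.240 meV, ⟨E²⟩ = 1830.1 meV².
C_V/k_B = (⟨E²⟩ − ⟨E⟩²)/(kT)² = (1830.1 − 370.18)/2034.0 = 0.718.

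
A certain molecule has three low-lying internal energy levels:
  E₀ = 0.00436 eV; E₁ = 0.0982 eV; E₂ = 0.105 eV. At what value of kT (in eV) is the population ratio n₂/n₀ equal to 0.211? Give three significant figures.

n₂/n₀ = exp[−(E₂−E₀)/kT] = 0.211.
⇒ (E₂−E₀)/kT = ln(1/0.211) = ln(4.7393) = 1.5559.
kT = 0.10064 eV / 1.5559 = 0.0647 eV.

0.0647 eV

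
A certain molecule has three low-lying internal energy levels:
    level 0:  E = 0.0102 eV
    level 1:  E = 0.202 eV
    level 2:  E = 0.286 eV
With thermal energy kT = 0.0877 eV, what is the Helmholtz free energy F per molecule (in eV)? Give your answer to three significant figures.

-0.00246 eV

Eᵢ/kT = 0.11631, 2.3033, 3.2611.
Z = Σ e^(−Eᵢ/kT) = e^(−0.11631) + e^(−2.3033) + e^(−3.2611) = 0.89020 + 0.099929 + 0.038346 = 1.0285.
F = −kT ln Z = −0.0877 × ln(1.0285) = −0.0877 × 0.028101 = -0.00246 eV.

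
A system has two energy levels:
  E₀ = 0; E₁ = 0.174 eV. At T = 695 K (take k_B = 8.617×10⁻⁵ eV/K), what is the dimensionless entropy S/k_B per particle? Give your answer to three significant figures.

k_BT = 8.617×10⁻⁵ × 695 K = 0.059888 eV.
Eᵢ/kT = 0, 2.9054.
Z = Σ e^(−Eᵢ/kT) = e^(−0) + e^(−2.9054) = 1.0000 + 0.054727 = 1.0547.
⟨E⟩ = Σ EᵢPᵢ = 0.0090286 eV.
S/k_B = ln Z + ⟨E⟩/kT = ln(1.0547) + 0.0090286/0.059888 = 0.053256 + 0.15076 = 0.204.

0.204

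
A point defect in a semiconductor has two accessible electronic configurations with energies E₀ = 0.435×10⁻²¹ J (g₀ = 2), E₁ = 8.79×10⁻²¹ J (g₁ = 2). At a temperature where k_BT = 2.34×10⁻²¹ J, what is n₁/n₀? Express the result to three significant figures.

0.0281

n₁/n₀ = (g₁/g₀) exp[−(E₁−E₀)/kT] = (2/2) × exp(−(8.355 ×10⁻²¹ J)/(2.34 ×10⁻²¹ J)) = (2/2) × exp(-3.5705) = 0.0281.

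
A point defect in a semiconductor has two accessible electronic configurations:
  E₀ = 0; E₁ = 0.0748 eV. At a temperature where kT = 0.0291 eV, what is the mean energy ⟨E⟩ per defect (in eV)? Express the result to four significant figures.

0.005316 eV

Eᵢ/kT = 0, 2.57045.
Z = Σ e^(−Eᵢ/kT) = e^(−0) + e^(−2.57045) = 1.00000 + 0.0765011 = 1.07650.
⟨E⟩ = Σ Eᵢ e^(−Eᵢ/kT) / Z = (0·1.00000 + 0.0748·0.0765011) / 1.07650 = 0.005316 eV.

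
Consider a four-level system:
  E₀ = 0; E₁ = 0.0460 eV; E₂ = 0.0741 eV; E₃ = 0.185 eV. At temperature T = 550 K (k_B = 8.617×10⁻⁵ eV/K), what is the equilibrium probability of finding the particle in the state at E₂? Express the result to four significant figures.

0.1302

k_BT = 8.617×10⁻⁵ × 550 K = 0.0473935 eV.
Eᵢ/kT = 0, 0.970597, 1.56351, 3.90349.
Z = Σ e^(−Eᵢ/kT) = e^(−0) + e^(−0.970597) + e^(−1.56351) + e^(−3.90349) = 1.00000 + 0.378857 + 0.209400 + 0.0201714 = 1.60843.
P₂ = e^(−E₂/kT) / Z = 0.209400/1.60843 = 0.1302.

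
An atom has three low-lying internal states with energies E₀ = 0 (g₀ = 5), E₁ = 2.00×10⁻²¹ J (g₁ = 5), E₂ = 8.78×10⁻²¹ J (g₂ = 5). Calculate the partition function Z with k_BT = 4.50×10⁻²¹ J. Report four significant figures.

Eᵢ/kT = 0, 0.444444, 1.95111.
Z = Σ gᵢe^(−Eᵢ/kT) = 5·e^(−0) + 5·e^(−0.444444) + 5·e^(−1.95111) = 5.00000 + 3.20590 + 0.710581 = 8.91648.

Z = 8.916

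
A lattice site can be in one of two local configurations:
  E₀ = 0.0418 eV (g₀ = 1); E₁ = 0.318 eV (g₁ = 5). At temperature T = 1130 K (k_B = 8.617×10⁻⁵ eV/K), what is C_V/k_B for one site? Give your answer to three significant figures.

1.41

k_BT = 8.617×10⁻⁵ × 1130 K = 0.097372 eV.
Eᵢ/kT = 0.42928, 3.2658.
Z = Σ gᵢe^(−Eᵢ/kT) = 1·e^(−0.42928) + 5·e^(−3.2658) = 0.65098 + 0.19083 = 0.84181.
⟨E⟩ = 0.10441 eV, ⟨E²⟩ = 0.024275 eV².
C_V/k_B = (⟨E²⟩ − ⟨E⟩²)/(kT)² = (0.024275 − 0.010901)/0.0094813 = 1.41.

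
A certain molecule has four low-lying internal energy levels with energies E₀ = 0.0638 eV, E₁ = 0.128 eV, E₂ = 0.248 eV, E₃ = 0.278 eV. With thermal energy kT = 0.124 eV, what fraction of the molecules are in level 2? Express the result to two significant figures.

0.11

Eᵢ/kT = 0.5145, 1.032, 2.000, 2.242.
Z = Σ e^(−Eᵢ/kT) = e^(−0.5145) + e^(−1.032) + e^(−2.000) + e^(−2.242) = 0.5978 + 0.3563 + 0.1353 + 0.1062 = 1.196.
P₂ = e^(−E₂/kT) / Z = 0.1353/1.196 = 0.11.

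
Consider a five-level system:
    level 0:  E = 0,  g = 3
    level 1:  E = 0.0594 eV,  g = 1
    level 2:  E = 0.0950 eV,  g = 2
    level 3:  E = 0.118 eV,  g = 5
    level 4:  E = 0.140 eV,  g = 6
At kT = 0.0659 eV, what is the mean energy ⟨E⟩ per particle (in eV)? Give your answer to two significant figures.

0.049 eV

Eᵢ/kT = 0, 0.9014, 1.442, 1.791, 2.124.
Z = Σ gᵢe^(−Eᵢ/kT) = 3·e^(−0) + 1·e^(−0.9014) + 2·e^(−1.442) + 5·e^(−1.791) + 6·e^(−2.124) = 3.000 + 0.4060 + 0.4729 + 0.8340 + 0.7173 = 5.430.
⟨E⟩ = Σ Eᵢ gᵢe^(−Eᵢ/kT) / Z = (0·3.000 + 0.0594·0.4060 + 0.0950·0.4729 + 0.118·0.8340 + 0.140·0.7173) / 5.430 = 0.049 eV.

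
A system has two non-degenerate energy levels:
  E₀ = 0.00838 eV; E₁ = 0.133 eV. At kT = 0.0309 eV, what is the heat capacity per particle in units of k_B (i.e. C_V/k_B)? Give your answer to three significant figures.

0.278

Eᵢ/kT = 0.27120, 4.3042.
Z = Σ e^(−Eᵢ/kT) = e^(−0.27120) + e^(−4.3042) = 0.76246 + 0.013512 = 0.77597.
⟨E⟩ = 0.010550 eV, ⟨E²⟩ = 0.00037702 eV².
C_V/k_B = (⟨E²⟩ − ⟨E⟩²)/(kT)² = (0.00037702 − 0.00011130)/0.00095481 = 0.278.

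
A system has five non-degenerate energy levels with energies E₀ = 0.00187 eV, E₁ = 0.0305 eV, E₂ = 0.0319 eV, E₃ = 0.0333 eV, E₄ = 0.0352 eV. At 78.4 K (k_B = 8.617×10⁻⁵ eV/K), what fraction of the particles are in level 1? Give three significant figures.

0.0138

k_BT = 8.617×10⁻⁵ × 78.4 K = 0.0067557 eV.
Eᵢ/kT = 0.27680, 4.5147, 4.7219, 4.9292, 5.2104.
Z = Σ e^(−Eᵢ/kT) = e^(−0.27680) + e^(−4.5147) + e^(−4.7219) + e^(−4.9292) + e^(−5.2104) = 0.75821 + 0.010947 + 0.0088983 + 0.0072323 + 0.0054595 = 0.79075.
P₁ = e^(−E₁/kT) / Z = 0.010947/0.79075 = 0.0138.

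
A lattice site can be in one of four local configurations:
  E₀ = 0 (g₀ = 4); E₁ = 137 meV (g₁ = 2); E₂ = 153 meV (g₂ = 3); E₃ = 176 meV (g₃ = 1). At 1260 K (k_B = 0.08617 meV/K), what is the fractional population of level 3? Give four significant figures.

0.03596

k_BT = 0.08617 × 1260 K = 108.574 meV.
Eᵢ/kT = 0, 1.26181, 1.40918, 1.62101.
Z = Σ gᵢe^(−Eᵢ/kT) = 4·e^(−0) + 2·e^(−1.26181) + 3·e^(−1.40918) + 1·e^(−1.62101) = 4.00000 + 0.566282 + 0.733031 + 0.197699 = 5.49701.
P₃ = g₃ e^(−E₃/kT) / Z = 0.197699/5.49701 = 0.03596.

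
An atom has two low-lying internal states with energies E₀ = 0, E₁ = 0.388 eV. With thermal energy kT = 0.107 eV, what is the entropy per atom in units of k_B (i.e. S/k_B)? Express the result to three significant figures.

0.120

Eᵢ/kT = 0, 3.6262.
Z = Σ e^(−Eᵢ/kT) = e^(−0) + e^(−3.6262) = 1.0000 + 0.026617 = 1.0266.
⟨E⟩ = Σ EᵢPᵢ = 0.010060 eV.
S/k_B = ln Z + ⟨E⟩/kT = ln(1.0266) + 0.010060/0.107 = 0.026252 + 0.094019 = 0.120.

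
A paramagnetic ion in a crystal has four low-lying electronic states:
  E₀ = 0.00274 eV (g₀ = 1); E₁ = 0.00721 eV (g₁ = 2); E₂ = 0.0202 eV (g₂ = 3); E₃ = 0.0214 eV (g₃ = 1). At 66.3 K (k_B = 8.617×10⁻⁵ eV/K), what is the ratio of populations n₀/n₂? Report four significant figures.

k_BT = 8.617×10⁻⁵ × 66.3 K = 0.00571307 eV.
n₀/n₂ = (g₀/g₂) exp[−(E₀−E₂)/kT] = (1/3) × exp(−(-0.01746 eV)/(0.00571307 eV)) = (1/3) × exp(3.05615) = 7.082.

7.082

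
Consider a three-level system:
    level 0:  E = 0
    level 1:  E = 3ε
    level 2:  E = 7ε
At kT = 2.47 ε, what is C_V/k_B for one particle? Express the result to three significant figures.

Eᵢ/kT = 0, 1.2146, 2.8340.
Z = Σ e^(−Eᵢ/kT) = e^(−0) + e^(−1.2146) + e^(−2.8340) = 1.0000 + 0.29683 + 0.058777 = 1.3556.
⟨E⟩ = 0.96041 ε, ⟨E²⟩ = 4.0953 ε².
C_V/k_B = (⟨E²⟩ − ⟨E⟩²)/(kT)² = (4.0953 − 0.92239)/6.1009 = 0.520.

0.520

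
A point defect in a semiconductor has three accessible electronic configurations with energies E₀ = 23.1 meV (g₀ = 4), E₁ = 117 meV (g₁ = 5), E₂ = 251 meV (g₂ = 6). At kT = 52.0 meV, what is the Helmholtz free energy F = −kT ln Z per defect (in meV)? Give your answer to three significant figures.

-59.5 meV

Eᵢ/kT = 0.44423, 2.2500, 4.8269.
Z = Σ gᵢe^(−Eᵢ/kT) = 4·e^(−0.44423) + 5·e^(−2.2500) + 6·e^(−4.8269) = 2.5653 + 0.52700 + 0.048068 = 3.1404.
F = −kT ln Z = −52.0 × ln(3.1404) = −52.0 × 1.1444 = -59.5 meV.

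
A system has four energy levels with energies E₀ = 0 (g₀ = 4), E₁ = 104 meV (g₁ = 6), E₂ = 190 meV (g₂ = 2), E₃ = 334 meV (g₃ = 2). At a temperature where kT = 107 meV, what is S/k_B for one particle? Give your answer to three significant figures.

Eᵢ/kT = 0, 0.97196, 1.7757, 3.1215.
Z = Σ gᵢe^(−Eᵢ/kT) = 4·e^(−0) + 6·e^(−0.97196) + 2·e^(−1.7757) + 2·e^(−3.1215) = 4.0000 + 2.2700 + 0.33873 + 0.088182 = 6.6969.
⟨E⟩ = Σ EᵢPᵢ = 49.260 meV.
S/k_B = ln Z + ⟨E⟩/kT = ln(6.6969) + 49.260/107 = 1.9016 + 0.46037 = 2.36.

2.36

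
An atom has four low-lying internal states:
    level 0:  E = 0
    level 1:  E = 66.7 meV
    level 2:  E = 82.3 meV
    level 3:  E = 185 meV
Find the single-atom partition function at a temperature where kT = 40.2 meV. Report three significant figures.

Z = 1.33

Eᵢ/kT = 0, 1.6592, 2.0473, 4.6020.
Z = Σ e^(−Eᵢ/kT) = e^(−0) + e^(−1.6592) + e^(−2.0473) + e^(−4.6020) = 1.0000 + 0.19029 + 0.12908 + 0.010032 = 1.3294.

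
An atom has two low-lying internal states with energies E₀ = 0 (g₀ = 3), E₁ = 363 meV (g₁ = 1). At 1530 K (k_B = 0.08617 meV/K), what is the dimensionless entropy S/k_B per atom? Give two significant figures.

k_BT = 0.08617 × 1530 K = 131.8 meV.
Eᵢ/kT = 0, 2.754.
Z = Σ gᵢe^(−Eᵢ/kT) = 3·e^(−0) + 1·e^(−2.754) = 3.000 + 0.06367 = 3.064.
⟨E⟩ = Σ EᵢPᵢ = 7.543 meV.
S/k_B = ln Z + ⟨E⟩/kT = ln(3.064) + 7.543/131.8 = 1.120 + 0.05723 = 1.2.

1.2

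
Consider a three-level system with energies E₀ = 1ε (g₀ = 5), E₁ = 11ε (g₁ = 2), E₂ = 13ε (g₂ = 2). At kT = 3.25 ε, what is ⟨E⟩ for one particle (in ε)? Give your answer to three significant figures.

1.30 ε

Eᵢ/kT = 0.30769, 3.3846, 4.0000.
Z = Σ gᵢe^(−Eᵢ/kT) = 5·e^(−0.30769) + 2·e^(−3.3846) + 2·e^(−4.0000) = 3.6757 + 0.067782 + 0.036631 = 3.7801.
⟨E⟩ = Σ Eᵢ gᵢe^(−Eᵢ/kT) / Z = (1·3.6757 + 11·0.067782 + 13·0.036631) / 3.7801 = 1.30 ε.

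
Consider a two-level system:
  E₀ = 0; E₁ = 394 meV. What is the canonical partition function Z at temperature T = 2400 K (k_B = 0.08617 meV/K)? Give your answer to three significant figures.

Z = 1.15

k_BT = 0.08617 × 2400 K = 206.81 meV.
Eᵢ/kT = 0, 1.9051.
Z = Σ e^(−Eᵢ/kT) = e^(−0) + e^(−1.9051) = 1.0000 + 0.14881 = 1.1488.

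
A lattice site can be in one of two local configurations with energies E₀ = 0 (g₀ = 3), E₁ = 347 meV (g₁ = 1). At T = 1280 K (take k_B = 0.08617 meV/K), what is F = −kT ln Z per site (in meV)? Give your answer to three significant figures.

-123 meV

k_BT = 0.08617 × 1280 K = 110.30 meV.
Eᵢ/kT = 0, 3.1460.
Z = Σ gᵢe^(−Eᵢ/kT) = 3·e^(−0) + 1·e^(−3.1460) = 3.0000 + 0.043024 = 3.0430.
F = −kT ln Z = −110.30 × ln(3.0430) = −110.30 × 1.1128 = -123 meV.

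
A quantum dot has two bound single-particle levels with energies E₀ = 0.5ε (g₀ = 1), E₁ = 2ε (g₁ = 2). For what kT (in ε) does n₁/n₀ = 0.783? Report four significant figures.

1.600 ε

n₁/n₀ = (g₁/g₀) exp[−(E₁−E₀)/kT] = 0.783.
⇒ (E₁−E₀)/kT = ln((2/1)/0.783) = ln(2.55428) = 0.937770.
kT = 1.5ε / 0.937770 = 1.600 ε.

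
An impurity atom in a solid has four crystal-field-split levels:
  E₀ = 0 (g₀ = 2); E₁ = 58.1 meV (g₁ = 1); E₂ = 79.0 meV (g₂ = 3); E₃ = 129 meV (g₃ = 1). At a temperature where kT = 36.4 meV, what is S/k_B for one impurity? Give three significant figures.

Eᵢ/kT = 0, 1.5962, 2.1703, 3.5440.
Z = Σ gᵢe^(−Eᵢ/kT) = 2·e^(−0) + 1·e^(−1.5962) + 3·e^(−2.1703) + 1·e^(−3.5440) = 2.0000 + 0.20267 + 0.34243 + 0.028898 = 2.5740.
⟨E⟩ = Σ EᵢPᵢ = 16.533 meV.
S/k_B = ln Z + ⟨E⟩/kT = ln(2.5740) + 16.533/36.4 = 0.94546 + 0.45420 = 1.40.

1.40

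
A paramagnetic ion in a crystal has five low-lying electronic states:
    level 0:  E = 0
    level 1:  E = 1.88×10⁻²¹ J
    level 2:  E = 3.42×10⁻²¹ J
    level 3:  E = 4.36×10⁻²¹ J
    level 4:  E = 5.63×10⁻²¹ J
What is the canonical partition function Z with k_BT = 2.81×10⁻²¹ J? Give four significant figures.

Z = 2.155

Eᵢ/kT = 0, 0.669039, 1.21708, 1.55160, 2.00356.
Z = Σ e^(−Eᵢ/kT) = e^(−0) + e^(−0.669039) + e^(−1.21708) + e^(−1.55160) + e^(−2.00356) = 1.00000 + 0.512201 + 0.296093 + 0.211909 + 0.134854 = 2.15506.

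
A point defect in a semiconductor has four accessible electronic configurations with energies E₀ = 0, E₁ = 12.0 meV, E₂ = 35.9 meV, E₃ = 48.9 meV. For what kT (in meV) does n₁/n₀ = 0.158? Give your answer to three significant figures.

6.50 meV

n₁/n₀ = exp[−(E₁−E₀)/kT] = 0.158.
⇒ (E₁−E₀)/kT = ln(1/0.158) = ln(6.3291) = 1.8452.
kT = 12.0 meV / 1.8452 = 6.50 meV.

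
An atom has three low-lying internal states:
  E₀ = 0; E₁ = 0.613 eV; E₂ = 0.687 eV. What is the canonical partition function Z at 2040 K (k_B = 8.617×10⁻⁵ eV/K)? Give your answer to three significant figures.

Z = 1.05

k_BT = 8.617×10⁻⁵ × 2040 K = 0.17579 eV.
Eᵢ/kT = 0, 3.4871, 3.9081.
Z = Σ e^(−Eᵢ/kT) = e^(−0) + e^(−3.4871) + e^(−3.9081) = 1.0000 + 0.030589 + 0.020079 = 1.0507.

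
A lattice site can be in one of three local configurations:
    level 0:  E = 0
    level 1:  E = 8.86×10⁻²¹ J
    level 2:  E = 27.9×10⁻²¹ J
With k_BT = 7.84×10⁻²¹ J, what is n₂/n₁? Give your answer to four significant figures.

0.08816

n₂/n₁ = exp[−(E₂−E₁)/kT] = exp(−(19.04 ×10⁻²¹ J)/(7.84 ×10⁻²¹ J)) = exp(-2.42857) = 0.08816.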